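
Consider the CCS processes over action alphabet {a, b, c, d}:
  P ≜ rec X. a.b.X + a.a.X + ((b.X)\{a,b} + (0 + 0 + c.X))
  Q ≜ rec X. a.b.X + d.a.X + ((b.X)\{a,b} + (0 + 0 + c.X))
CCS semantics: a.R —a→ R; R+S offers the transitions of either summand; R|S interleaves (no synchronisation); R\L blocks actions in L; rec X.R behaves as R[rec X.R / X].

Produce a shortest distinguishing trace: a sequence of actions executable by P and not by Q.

aa

LTS(P): 3 reachable states
  u0 = rec X. a.b.X + a.a.X + ((b.X)\{a,b} + (0 + 0 + c.X)) :: =a=> u1, =a=> u2, =c=> u0
  u1 = a.(rec X. a.b.X + a.a.X + ((b.X)\{a,b} + (0 + 0 + c.X))) :: =a=> u0
  u2 = b.(rec X. a.b.X + a.a.X + ((b.X)\{a,b} + (0 + 0 + c.X))) :: =b=> u0
LTS(Q): 3 reachable states
  v0 = rec X. a.b.X + d.a.X + ((b.X)\{a,b} + (0 + 0 + c.X)) :: =a=> v1, =c=> v0, =d=> v2
  v1 = b.(rec X. a.b.X + d.a.X + ((b.X)\{a,b} + (0 + 0 + c.X))) :: =b=> v0
  v2 = a.(rec X. a.b.X + d.a.X + ((b.X)\{a,b} + (0 + 0 + c.X))) :: =a=> v0
Trace ⟨aa⟩ through P, begin at {u0}:
  after a @ step 1: {u1, u2}
  after a @ step 2: {u0}
  — P admits the full trace.
Trace ⟨aa⟩ through Q, begin at {v0}:
  after a @ step 1: {v1}
  after a @ step 2: no successor for Q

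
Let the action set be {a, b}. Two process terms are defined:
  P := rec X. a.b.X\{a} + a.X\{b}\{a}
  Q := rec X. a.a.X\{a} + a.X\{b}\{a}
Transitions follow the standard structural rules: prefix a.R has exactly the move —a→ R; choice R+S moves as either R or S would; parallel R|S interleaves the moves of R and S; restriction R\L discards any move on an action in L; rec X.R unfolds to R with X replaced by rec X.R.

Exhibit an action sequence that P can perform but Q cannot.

Reachable graph of P (4 states):
  s0 = rec X. a.b.X\{a} + a.X\{b}\{a} ⊢ =a=> s1, =a=> s2
  s1 = (rec X. a.b.X\{a} + a.X\{b}\{a})\{b}\{a} ⊢ deadlocked
  s2 = b.(rec X. a.b.X\{a} + a.X\{b}\{a})\{a} ⊢ =b=> s3
  s3 = (rec X. a.b.X\{a} + a.X\{b}\{a})\{a} ⊢ deadlocked
Reachable graph of Q (4 states):
  t0 = rec X. a.a.X\{a} + a.X\{b}\{a} ⊢ =a=> t1, =a=> t2
  t1 = (rec X. a.a.X\{a} + a.X\{b}\{a})\{b}\{a} ⊢ deadlocked
  t2 = a.(rec X. a.a.X\{a} + a.X\{b}\{a})\{a} ⊢ =a=> t3
  t3 = (rec X. a.a.X\{a} + a.X\{b}\{a})\{a} ⊢ deadlocked
Executing ab from P (initial set {s0}):
  [1] a ⇒ {s1, s2}
  [2] b ⇒ {s3}
  ✓ P
Executing ab from Q (initial set {t0}):
  [1] a ⇒ {t1, t2}
  [2] b ⇒ ∅  — Q cannot continue

ab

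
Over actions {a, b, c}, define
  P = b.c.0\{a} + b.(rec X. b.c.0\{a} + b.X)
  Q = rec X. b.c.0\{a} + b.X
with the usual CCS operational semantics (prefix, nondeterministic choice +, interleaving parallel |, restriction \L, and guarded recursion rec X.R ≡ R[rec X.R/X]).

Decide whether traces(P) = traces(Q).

Reachable graph of P (4 states):
  u0 = b.c.0\{a} + b.(rec X. b.c.0\{a} + b.X) ⊢ ··b··> u1, ··b··> u2
  u1 = c.0\{a} ⊢ ··c··> u3
  u2 = rec X. b.c.0\{a} + b.X ⊢ ··b··> u1, ··b··> u2
  u3 = 0\{a} ⊢ stopped
Reachable graph of Q (3 states):
  v0 = rec X. b.c.0\{a} + b.X ⊢ ··b··> v0, ··b··> v1
  v1 = c.0\{a} ⊢ ··c··> v2
  v2 = 0\{a} ⊢ stopped
Coarsest stable partition (strong bisimilarity classes):
  B0 = {u0, u2, v0}
  B1 = {u1, v1}
  B2 = {u3, v2}
u0 ∈ B0, v0 ∈ B0 → same block
Bisimilar ⇒ trace-equivalent.

traces(P) = traces(Q)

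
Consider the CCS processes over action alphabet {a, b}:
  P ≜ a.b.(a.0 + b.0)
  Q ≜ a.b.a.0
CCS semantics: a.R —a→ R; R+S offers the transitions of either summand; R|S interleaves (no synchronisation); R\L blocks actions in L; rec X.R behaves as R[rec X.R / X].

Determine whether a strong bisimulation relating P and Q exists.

Reachable graph of P (4 states):
  p0 = a.b.(a.0 + b.0) → —a→ p1
  p1 = b.(a.0 + b.0) → —b→ p2
  p2 = a.0 + b.0 → —a→ p3, —b→ p3
  p3 = 0 → ∅
Reachable graph of Q (4 states):
  q0 = a.b.a.0 → —a→ q1
  q1 = b.a.0 → —b→ q2
  q2 = a.0 → —a→ q3
  q3 = 0 → ∅
Partition-refinement fixed point:
  B0 = {p0}
  B1 = {p1}
  B2 = {p2}
  B3 = {p3, q3}
  B4 = {q0}
  B5 = {q1}
  B6 = {q2}
p0 ∈ B0, q0 ∈ B4 → different blocks

not bisimilar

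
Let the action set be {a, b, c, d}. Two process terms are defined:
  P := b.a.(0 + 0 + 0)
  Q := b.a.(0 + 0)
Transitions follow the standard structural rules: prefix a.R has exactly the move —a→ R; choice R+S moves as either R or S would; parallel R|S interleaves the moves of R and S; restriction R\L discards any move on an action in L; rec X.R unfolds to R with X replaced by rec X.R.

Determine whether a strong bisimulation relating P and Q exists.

LTS(P): 3 reachable states
  m0 = b.a.(0 + 0 + 0) ⊢ —b→ m1
  m1 = a.(0 + 0 + 0) ⊢ —a→ m2
  m2 = 0 + 0 + 0 ⊢ stopped
LTS(Q): 3 reachable states
  n0 = b.a.(0 + 0) ⊢ —b→ n1
  n1 = a.(0 + 0) ⊢ —a→ n2
  n2 = 0 + 0 ⊢ stopped
Bisimilarity quotient blocks:
  B0 = {m0, n0}
  B1 = {m1, n1}
  B2 = {m2, n2}
m0 ∈ B0, n0 ∈ B0 → same block

P ~ Q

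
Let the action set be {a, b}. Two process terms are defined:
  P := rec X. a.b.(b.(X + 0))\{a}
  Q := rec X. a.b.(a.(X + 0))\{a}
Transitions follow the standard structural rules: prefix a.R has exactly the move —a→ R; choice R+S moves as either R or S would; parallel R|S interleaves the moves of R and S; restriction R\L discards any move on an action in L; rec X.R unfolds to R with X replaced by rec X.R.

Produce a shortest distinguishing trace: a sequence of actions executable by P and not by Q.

Reachable graph of P (4 states):
  m0 = rec X. a.b.(b.(X + 0))\{a} has moves =a=> m1
  m1 = b.(b.((rec X. a.b.(b.(X + 0))\{a}) + 0))\{a} has moves =b=> m2
  m2 = (b.((rec X. a.b.(b.(X + 0))\{a}) + 0))\{a} has moves =b=> m3
  m3 = ((rec X. a.b.(b.(X + 0))\{a}) + 0)\{a} has moves stopped
Reachable graph of Q (3 states):
  n0 = rec X. a.b.(a.(X + 0))\{a} has moves =a=> n1
  n1 = b.(a.((rec X. a.b.(a.(X + 0))\{a}) + 0))\{a} has moves =b=> n2
  n2 = (a.((rec X. a.b.(a.(X + 0))\{a}) + 0))\{a} has moves stopped
Executing abb from P (initial set {m0}):
  after a @ step 1: {m1}
  after b @ step 2: {m2}
  after b @ step 3: {m3}
  ✓ P
Executing abb from Q (initial set {n0}):
  after a @ step 1: {n1}
  after b @ step 2: {n2}
  after b @ step 3: ∅ (Q stuck)

abb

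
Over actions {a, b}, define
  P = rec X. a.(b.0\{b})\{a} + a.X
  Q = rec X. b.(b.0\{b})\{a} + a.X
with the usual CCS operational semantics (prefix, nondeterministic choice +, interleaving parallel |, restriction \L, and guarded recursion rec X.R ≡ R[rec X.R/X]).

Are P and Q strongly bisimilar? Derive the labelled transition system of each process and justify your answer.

Reachable graph of P (3 states):
  m0 = rec X. a.(b.0\{b})\{a} + a.X has moves -a-> m0, -a-> m1
  m1 = (b.0\{b})\{a} has moves -b-> m2
  m2 = 0\{b}\{a} has moves ∅
Reachable graph of Q (3 states):
  n0 = rec X. b.(b.0\{b})\{a} + a.X has moves -a-> n0, -b-> n1
  n1 = (b.0\{b})\{a} has moves -b-> n2
  n2 = 0\{b}\{a} has moves ∅
Bisimilarity quotient blocks:
  B0 = {m0}
  B1 = {m1, n1}
  B2 = {m2, n2}
  B3 = {n0}
m0 ∈ B0, n0 ∈ B3 → different blocks

not bisimilar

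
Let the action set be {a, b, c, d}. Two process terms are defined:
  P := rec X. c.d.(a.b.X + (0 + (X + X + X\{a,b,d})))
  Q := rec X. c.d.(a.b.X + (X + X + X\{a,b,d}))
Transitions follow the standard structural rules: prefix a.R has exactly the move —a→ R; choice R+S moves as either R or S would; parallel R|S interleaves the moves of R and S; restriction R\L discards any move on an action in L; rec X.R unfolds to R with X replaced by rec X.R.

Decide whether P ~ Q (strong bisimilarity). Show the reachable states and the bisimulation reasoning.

bisimilar

P's transition system — 5 states:
  p0 = rec X. c.d.(a.b.X + (0 + (X + X + X\{a,b,d}))) ⊢ =c=> p1
  p1 = d.(a.b.(rec X. c.d.(a.b.X + (0 + (X + X + X\{a,b,d})))) + (0 + ((rec X. c.d.(a.b.X + (0 + (X + X + X\{a,b,d})))) + (rec X. c.d.(a.b.X + (0 + (X + X + X\{a,b,d})))) + (rec X. c.d.(a.b.X + (0 + (X + X + X\{a,b,d}))))\{a,b,d}))) ⊢ =d=> p2
  p2 = a.b.(rec X. c.d.(a.b.X + (0 + (X + X + X\{a,b,d})))) + (0 + ((rec X. c.d.(a.b.X + (0 + (X + X + X\{a,b,d})))) + (rec X. c.d.(a.b.X + (0 + (X + X + X\{a,b,d})))) + (rec X. c.d.(a.b.X + (0 + (X + X + X\{a,b,d}))))\{a,b,d})) ⊢ =a=> p3, =c=> p1, =c=> p4
  p3 = b.(rec X. c.d.(a.b.X + (0 + (X + X + X\{a,b,d})))) ⊢ =b=> p0
  p4 = (d.(a.b.(rec X. c.d.(a.b.X + (0 + (X + X + X\{a,b,d})))) + (0 + ((rec X. c.d.(a.b.X + (0 + (X + X + X\{a,b,d})))) + (rec X. c.d.(a.b.X + (0 + (X + X + X\{a,b,d})))) + (rec X. c.d.(a.b.X + (0 + (X + X + X\{a,b,d}))))\{a,b,d}))))\{a,b,d} ⊢ (no moves)
Q's transition system — 5 states:
  q0 = rec X. c.d.(a.b.X + (X + X + X\{a,b,d})) ⊢ =c=> q1
  q1 = d.(a.b.(rec X. c.d.(a.b.X + (X + X + X\{a,b,d}))) + ((rec X. c.d.(a.b.X + (X + X + X\{a,b,d}))) + (rec X. c.d.(a.b.X + (X + X + X\{a,b,d}))) + (rec X. c.d.(a.b.X + (X + X + X\{a,b,d})))\{a,b,d})) ⊢ =d=> q2
  q2 = a.b.(rec X. c.d.(a.b.X + (X + X + X\{a,b,d}))) + ((rec X. c.d.(a.b.X + (X + X + X\{a,b,d}))) + (rec X. c.d.(a.b.X + (X + X + X\{a,b,d}))) + (rec X. c.d.(a.b.X + (X + X + X\{a,b,d})))\{a,b,d}) ⊢ =a=> q3, =c=> q1, =c=> q4
  q3 = b.(rec X. c.d.(a.b.X + (X + X + X\{a,b,d}))) ⊢ =b=> q0
  q4 = (d.(a.b.(rec X. c.d.(a.b.X + (X + X + X\{a,b,d}))) + ((rec X. c.d.(a.b.X + (X + X + X\{a,b,d}))) + (rec X. c.d.(a.b.X + (X + X + X\{a,b,d}))) + (rec X. c.d.(a.b.X + (X + X + X\{a,b,d})))\{a,b,d})))\{a,b,d} ⊢ (no moves)
Coarsest stable partition (strong bisimilarity classes):
  B0 = {p0, q0}
  B1 = {p1, q1}
  B2 = {p2, q2}
  B3 = {p3, q3}
  B4 = {p4, q4}
p0 ∈ B0, q0 ∈ B0 → same block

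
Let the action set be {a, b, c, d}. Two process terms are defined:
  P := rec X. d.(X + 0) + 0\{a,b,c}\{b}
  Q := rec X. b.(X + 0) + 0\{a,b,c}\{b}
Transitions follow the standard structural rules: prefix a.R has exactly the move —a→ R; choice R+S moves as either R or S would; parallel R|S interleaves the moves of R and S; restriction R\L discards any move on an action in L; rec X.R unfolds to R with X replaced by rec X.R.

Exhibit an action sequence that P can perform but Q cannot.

LTS(P): 2 reachable states
  u0 = rec X. d.(X + 0) + 0\{a,b,c}\{b} has moves =d=> u1
  u1 = (rec X. d.(X + 0) + 0\{a,b,c}\{b}) + 0 has moves =d=> u1
LTS(Q): 2 reachable states
  v0 = rec X. b.(X + 0) + 0\{a,b,c}\{b} has moves =b=> v1
  v1 = (rec X. b.(X + 0) + 0\{a,b,c}\{b}) + 0 has moves =b=> v1
Executing d from P (initial set {u0}):
  step 1 (d): {u1}
  P completes σ.
Executing d from Q (initial set {v0}):
  step 1 (d): ∅ (Q stuck)

d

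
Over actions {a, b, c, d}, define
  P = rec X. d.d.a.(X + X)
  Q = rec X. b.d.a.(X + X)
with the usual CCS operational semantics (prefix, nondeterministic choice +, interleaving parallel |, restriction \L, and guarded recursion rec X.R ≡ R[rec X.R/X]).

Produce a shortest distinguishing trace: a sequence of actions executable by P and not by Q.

LTS(P): 4 reachable states
  m0 = rec X. d.d.a.(X + X) | —d→ m1
  m1 = d.a.((rec X. d.d.a.(X + X)) + (rec X. d.d.a.(X + X))) | —d→ m2
  m2 = a.((rec X. d.d.a.(X + X)) + (rec X. d.d.a.(X + X))) | —a→ m3
  m3 = (rec X. d.d.a.(X + X)) + (rec X. d.d.a.(X + X)) | —d→ m1
LTS(Q): 4 reachable states
  n0 = rec X. b.d.a.(X + X) | —b→ n1
  n1 = d.a.((rec X. b.d.a.(X + X)) + (rec X. b.d.a.(X + X))) | —d→ n2
  n2 = a.((rec X. b.d.a.(X + X)) + (rec X. b.d.a.(X + X))) | —a→ n3
  n3 = (rec X. b.d.a.(X + X)) + (rec X. b.d.a.(X + X)) | —b→ n1
Executing d from P (initial set {m0}):
  after d @ step 1: {m1}
  — P admits the full trace.
Executing d from Q (initial set {n0}):
  after d @ step 1: no successor for Q

d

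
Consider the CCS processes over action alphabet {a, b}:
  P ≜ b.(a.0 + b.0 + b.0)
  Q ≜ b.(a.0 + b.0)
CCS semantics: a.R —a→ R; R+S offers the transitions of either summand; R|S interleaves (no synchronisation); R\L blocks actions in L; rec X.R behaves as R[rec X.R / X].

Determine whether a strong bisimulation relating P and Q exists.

P ~ Q

P's transition system — 3 states:
  m0 = b.(a.0 + b.0 + b.0) has moves —b→ m1
  m1 = a.0 + b.0 + b.0 has moves —a→ m2, —b→ m2
  m2 = 0 has moves (no moves)
Q's transition system — 3 states:
  n0 = b.(a.0 + b.0) has moves —b→ n1
  n1 = a.0 + b.0 has moves —a→ n2, —b→ n2
  n2 = 0 has moves (no moves)
Bisimilarity quotient blocks:
  B0 = {m0, n0}
  B1 = {m1, n1}
  B2 = {m2, n2}
m0 ∈ B0, n0 ∈ B0 → same block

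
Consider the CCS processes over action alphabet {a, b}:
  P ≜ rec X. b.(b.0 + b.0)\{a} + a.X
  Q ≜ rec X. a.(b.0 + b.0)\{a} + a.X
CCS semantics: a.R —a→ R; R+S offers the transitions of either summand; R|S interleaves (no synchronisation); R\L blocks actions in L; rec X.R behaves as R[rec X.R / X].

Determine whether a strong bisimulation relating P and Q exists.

NO

Reachable graph of P (3 states):
  s0 = rec X. b.(b.0 + b.0)\{a} + a.X → =a=> s0, =b=> s1
  s1 = (b.0 + b.0)\{a} → =b=> s2
  s2 = 0\{a} → ·
Reachable graph of Q (3 states):
  t0 = rec X. a.(b.0 + b.0)\{a} + a.X → =a=> t0, =a=> t1
  t1 = (b.0 + b.0)\{a} → =b=> t2
  t2 = 0\{a} → ·
Partition-refinement fixed point:
  B0 = {s0}
  B1 = {s1, t1}
  B2 = {s2, t2}
  B3 = {t0}
s0 ∈ B0, t0 ∈ B3 → different blocks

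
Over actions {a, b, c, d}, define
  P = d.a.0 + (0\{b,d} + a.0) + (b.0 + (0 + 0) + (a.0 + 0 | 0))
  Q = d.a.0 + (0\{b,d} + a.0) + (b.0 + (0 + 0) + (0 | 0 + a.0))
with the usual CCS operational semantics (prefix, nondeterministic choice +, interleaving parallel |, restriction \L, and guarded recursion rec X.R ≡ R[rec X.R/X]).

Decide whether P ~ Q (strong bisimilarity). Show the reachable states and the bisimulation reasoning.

P ~ Q

LTS(P): 3 reachable states
  s0 = d.a.0 + (0\{b,d} + a.0) + (b.0 + (0 + 0) + (a.0 + 0 | 0)) → ··a··> s1, ··b··> s1, ··d··> s2
  s1 = 0 → ∅
  s2 = a.0 → ··a··> s1
LTS(Q): 3 reachable states
  t0 = d.a.0 + (0\{b,d} + a.0) + (b.0 + (0 + 0) + (0 | 0 + a.0)) → ··a··> t1, ··b··> t1, ··d··> t2
  t1 = 0 → ∅
  t2 = a.0 → ··a··> t1
Bisimilarity quotient blocks:
  B0 = {s0, t0}
  B1 = {s1, t1}
  B2 = {s2, t2}
s0 ∈ B0, t0 ∈ B0 → same block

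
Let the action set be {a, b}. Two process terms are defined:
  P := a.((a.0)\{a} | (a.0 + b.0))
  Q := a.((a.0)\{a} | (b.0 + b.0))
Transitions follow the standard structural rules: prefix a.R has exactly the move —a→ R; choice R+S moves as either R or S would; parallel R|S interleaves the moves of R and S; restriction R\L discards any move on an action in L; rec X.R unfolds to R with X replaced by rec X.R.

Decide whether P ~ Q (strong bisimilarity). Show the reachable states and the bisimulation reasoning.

LTS(P): 3 reachable states
  u0 = a.((a.0)\{a} | (a.0 + b.0)) → -a-> u1
  u1 = (a.0)\{a} | (a.0 + b.0) → -a-> u2, -b-> u2
  u2 = (a.0)\{a} | 0 → deadlocked
LTS(Q): 3 reachable states
  v0 = a.((a.0)\{a} | (b.0 + b.0)) → -a-> v1
  v1 = (a.0)\{a} | (b.0 + b.0) → -b-> v2
  v2 = (a.0)\{a} | 0 → deadlocked
Partition-refinement fixed point:
  B0 = {u0}
  B1 = {u1}
  B2 = {u2, v2}
  B3 = {v0}
  B4 = {v1}
u0 ∈ B0, v0 ∈ B3 → different blocks

not bisimilar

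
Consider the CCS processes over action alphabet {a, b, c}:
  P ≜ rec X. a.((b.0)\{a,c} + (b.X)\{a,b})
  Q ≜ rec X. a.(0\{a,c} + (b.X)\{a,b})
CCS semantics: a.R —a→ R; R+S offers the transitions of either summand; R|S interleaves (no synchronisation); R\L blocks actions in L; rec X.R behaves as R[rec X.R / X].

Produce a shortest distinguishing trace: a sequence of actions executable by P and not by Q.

ab

P's transition system — 3 states:
  m0 = rec X. a.((b.0)\{a,c} + (b.X)\{a,b}) has moves =a=> m1
  m1 = (b.0)\{a,c} + (b.(rec X. a.((b.0)\{a,c} + (b.X)\{a,b})))\{a,b} has moves =b=> m2
  m2 = 0\{a,c} has moves (no moves)
Q's transition system — 2 states:
  n0 = rec X. a.(0\{a,c} + (b.X)\{a,b}) has moves =a=> n1
  n1 = 0\{a,c} + (b.(rec X. a.(0\{a,c} + (b.X)\{a,b})))\{a,b} has moves (no moves)
Trace ⟨ab⟩ through P, begin at {m0}:
  step 1 (a): {m1}
  step 2 (b): {m2}
  — P admits the full trace.
Trace ⟨ab⟩ through Q, begin at {n0}:
  step 1 (a): {n1}
  step 2 (b): no successor for Q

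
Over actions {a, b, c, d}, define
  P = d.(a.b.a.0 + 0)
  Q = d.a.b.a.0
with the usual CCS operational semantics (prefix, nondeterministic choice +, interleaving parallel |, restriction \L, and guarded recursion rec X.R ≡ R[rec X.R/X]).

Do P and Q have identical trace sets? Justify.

Reachable graph of P (5 states):
  s0 = d.(a.b.a.0 + 0) | —d→ s1
  s1 = a.b.a.0 + 0 | —a→ s2
  s2 = b.a.0 | —b→ s3
  s3 = a.0 | —a→ s4
  s4 = 0 | ∅
Reachable graph of Q (5 states):
  t0 = d.a.b.a.0 | —d→ t1
  t1 = a.b.a.0 | —a→ t2
  t2 = b.a.0 | —b→ t3
  t3 = a.0 | —a→ t4
  t4 = 0 | ∅
Partition-refinement fixed point:
  B0 = {s0, t0}
  B1 = {s1, t1}
  B2 = {s2, t2}
  B3 = {s3, t3}
  B4 = {s4, t4}
s0 ∈ B0, t0 ∈ B0 → same block
Bisimilar ⇒ trace-equivalent.

traces(P) = traces(Q)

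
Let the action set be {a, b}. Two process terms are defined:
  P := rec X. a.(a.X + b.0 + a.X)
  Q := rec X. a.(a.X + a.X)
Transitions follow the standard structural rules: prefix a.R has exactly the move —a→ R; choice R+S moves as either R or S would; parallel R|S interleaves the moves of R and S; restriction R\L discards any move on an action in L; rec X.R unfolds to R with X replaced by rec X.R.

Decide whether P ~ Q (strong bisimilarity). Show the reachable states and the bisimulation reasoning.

not bisimilar

LTS(P): 3 reachable states
  s0 = rec X. a.(a.X + b.0 + a.X) | --a--▸ s1
  s1 = a.(rec X. a.(a.X + b.0 + a.X)) + b.0 + a.(rec X. a.(a.X + b.0 + a.X)) | --a--▸ s0, --b--▸ s2
  s2 = 0 | stopped
LTS(Q): 2 reachable states
  t0 = rec X. a.(a.X + a.X) | --a--▸ t1
  t1 = a.(rec X. a.(a.X + a.X)) + a.(rec X. a.(a.X + a.X)) | --a--▸ t0
Coarsest stable partition (strong bisimilarity classes):
  B0 = {s0}
  B1 = {s1}
  B2 = {s2}
  B3 = {t0, t1}
s0 ∈ B0, t0 ∈ B3 → different blocks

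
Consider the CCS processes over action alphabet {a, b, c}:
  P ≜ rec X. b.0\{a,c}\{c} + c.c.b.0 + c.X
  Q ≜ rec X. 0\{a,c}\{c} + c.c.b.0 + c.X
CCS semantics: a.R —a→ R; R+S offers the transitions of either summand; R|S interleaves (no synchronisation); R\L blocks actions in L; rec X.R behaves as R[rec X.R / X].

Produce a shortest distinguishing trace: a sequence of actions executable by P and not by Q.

b

Reachable graph of P (5 states):
  p0 = rec X. b.0\{a,c}\{c} + c.c.b.0 + c.X ⊢ —b→ p1, —c→ p0, —c→ p2
  p1 = 0\{a,c}\{c} ⊢ stopped
  p2 = c.b.0 ⊢ —c→ p3
  p3 = b.0 ⊢ —b→ p4
  p4 = 0 ⊢ stopped
Reachable graph of Q (4 states):
  q0 = rec X. 0\{a,c}\{c} + c.c.b.0 + c.X ⊢ —c→ q0, —c→ q1
  q1 = c.b.0 ⊢ —c→ q2
  q2 = b.0 ⊢ —b→ q3
  q3 = 0 ⊢ stopped
Run σ = ⟨b⟩ on P: start {p0}
  step 1 (b): {p1}
  — P admits the full trace.
Run σ = ⟨b⟩ on Q: start {q0}
  step 1 (b): ∅  — Q cannot continue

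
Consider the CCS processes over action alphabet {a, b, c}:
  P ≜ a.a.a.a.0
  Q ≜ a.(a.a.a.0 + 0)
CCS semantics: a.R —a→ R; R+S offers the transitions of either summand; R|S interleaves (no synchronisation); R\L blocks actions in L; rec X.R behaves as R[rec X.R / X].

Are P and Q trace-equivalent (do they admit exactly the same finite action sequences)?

trace-equivalent

P's transition system — 5 states:
  u0 = a.a.a.a.0 :: -a-> u1
  u1 = a.a.a.0 :: -a-> u2
  u2 = a.a.0 :: -a-> u3
  u3 = a.0 :: -a-> u4
  u4 = 0 :: stopped
Q's transition system — 5 states:
  v0 = a.(a.a.a.0 + 0) :: -a-> v1
  v1 = a.a.a.0 + 0 :: -a-> v2
  v2 = a.a.0 :: -a-> v3
  v3 = a.0 :: -a-> v4
  v4 = 0 :: stopped
Bisimilarity quotient blocks:
  B0 = {u0, v0}
  B1 = {u1, v1}
  B2 = {u2, v2}
  B3 = {u3, v3}
  B4 = {u4, v4}
u0 ∈ B0, v0 ∈ B0 → same block
Bisimilar ⇒ trace-equivalent.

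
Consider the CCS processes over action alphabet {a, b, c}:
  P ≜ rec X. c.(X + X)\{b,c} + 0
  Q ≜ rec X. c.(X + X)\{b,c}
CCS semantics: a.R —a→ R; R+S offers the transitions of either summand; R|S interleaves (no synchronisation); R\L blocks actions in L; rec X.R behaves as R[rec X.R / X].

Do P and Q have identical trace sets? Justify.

YES

Reachable graph of P (2 states):
  s0 = rec X. c.(X + X)\{b,c} + 0 :: --c--▸ s1
  s1 = ((rec X. c.(X + X)\{b,c} + 0) + (rec X. c.(X + X)\{b,c} + 0))\{b,c} :: deadlocked
Reachable graph of Q (2 states):
  t0 = rec X. c.(X + X)\{b,c} :: --c--▸ t1
  t1 = ((rec X. c.(X + X)\{b,c}) + (rec X. c.(X + X)\{b,c}))\{b,c} :: deadlocked
Bisimilarity quotient blocks:
  B0 = {s0, t0}
  B1 = {s1, t1}
s0 ∈ B0, t0 ∈ B0 → same block
Bisimilar ⇒ trace-equivalent.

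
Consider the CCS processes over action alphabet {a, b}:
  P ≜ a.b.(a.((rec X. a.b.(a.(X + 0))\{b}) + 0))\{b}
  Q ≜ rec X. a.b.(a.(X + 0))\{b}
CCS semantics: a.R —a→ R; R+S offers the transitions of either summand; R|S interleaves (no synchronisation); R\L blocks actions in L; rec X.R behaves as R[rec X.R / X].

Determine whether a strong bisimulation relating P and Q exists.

YES

Reachable graph of P (5 states):
  m0 = a.b.(a.((rec X. a.b.(a.(X + 0))\{b}) + 0))\{b} :: —a→ m1
  m1 = b.(a.((rec X. a.b.(a.(X + 0))\{b}) + 0))\{b} :: —b→ m2
  m2 = (a.((rec X. a.b.(a.(X + 0))\{b}) + 0))\{b} :: —a→ m3
  m3 = ((rec X. a.b.(a.(X + 0))\{b}) + 0)\{b} :: —a→ m4
  m4 = (b.(a.((rec X. a.b.(a.(X + 0))\{b}) + 0))\{b})\{b} :: ·
Reachable graph of Q (5 states):
  n0 = rec X. a.b.(a.(X + 0))\{b} :: —a→ n1
  n1 = b.(a.((rec X. a.b.(a.(X + 0))\{b}) + 0))\{b} :: —b→ n2
  n2 = (a.((rec X. a.b.(a.(X + 0))\{b}) + 0))\{b} :: —a→ n3
  n3 = ((rec X. a.b.(a.(X + 0))\{b}) + 0)\{b} :: —a→ n4
  n4 = (b.(a.((rec X. a.b.(a.(X + 0))\{b}) + 0))\{b})\{b} :: ·
Coarsest stable partition (strong bisimilarity classes):
  B0 = {m0, n0}
  B1 = {m1, n1}
  B2 = {m2, n2}
  B3 = {m3, n3}
  B4 = {m4, n4}
m0 ∈ B0, n0 ∈ B0 → same block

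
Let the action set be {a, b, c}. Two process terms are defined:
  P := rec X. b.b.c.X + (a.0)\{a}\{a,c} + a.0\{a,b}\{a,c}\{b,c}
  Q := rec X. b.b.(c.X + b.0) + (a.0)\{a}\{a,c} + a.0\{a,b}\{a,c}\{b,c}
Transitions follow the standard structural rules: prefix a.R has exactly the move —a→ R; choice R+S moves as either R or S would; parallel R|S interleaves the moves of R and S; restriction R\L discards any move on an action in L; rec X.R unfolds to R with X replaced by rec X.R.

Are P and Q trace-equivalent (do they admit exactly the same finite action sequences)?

LTS(P): 4 reachable states
  m0 = rec X. b.b.c.X + (a.0)\{a}\{a,c} + a.0\{a,b}\{a,c}\{b,c} | =a=> m1, =b=> m2
  m1 = 0\{a,b}\{a,c}\{b,c} | stopped
  m2 = b.c.(rec X. b.b.c.X + (a.0)\{a}\{a,c} + a.0\{a,b}\{a,c}\{b,c}) | =b=> m3
  m3 = c.(rec X. b.b.c.X + (a.0)\{a}\{a,c} + a.0\{a,b}\{a,c}\{b,c}) | =c=> m0
LTS(Q): 5 reachable states
  n0 = rec X. b.b.(c.X + b.0) + (a.0)\{a}\{a,c} + a.0\{a,b}\{a,c}\{b,c} | =a=> n1, =b=> n2
  n1 = 0\{a,b}\{a,c}\{b,c} | stopped
  n2 = b.(c.(rec X. b.b.(c.X + b.0) + (a.0)\{a}\{a,c} + a.0\{a,b}\{a,c}\{b,c}) + b.0) | =b=> n3
  n3 = c.(rec X. b.b.(c.X + b.0) + (a.0)\{a}\{a,c} + a.0\{a,b}\{a,c}\{b,c}) + b.0 | =b=> n4, =c=> n0
  n4 = 0 | stopped
Run σ = ⟨bbb⟩ on Q: start {n0}
  [1] b ⇒ {n2}
  [2] b ⇒ {n3}
  [3] b ⇒ {n4}
  — Q admits the full trace.
Run σ = ⟨bbb⟩ on P: start {m0}
  [1] b ⇒ {m2}
  [2] b ⇒ {m3}
  [3] b ⇒ ∅  — P cannot continue

traces(P) ≠ traces(Q) — witness ⟨bbb⟩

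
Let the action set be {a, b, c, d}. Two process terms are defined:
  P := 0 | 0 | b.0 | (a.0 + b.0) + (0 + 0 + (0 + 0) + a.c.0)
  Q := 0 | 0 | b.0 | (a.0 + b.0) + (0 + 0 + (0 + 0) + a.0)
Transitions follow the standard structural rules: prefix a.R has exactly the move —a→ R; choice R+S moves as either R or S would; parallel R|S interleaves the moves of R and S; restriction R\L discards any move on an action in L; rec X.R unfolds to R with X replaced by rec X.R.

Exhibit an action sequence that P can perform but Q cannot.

ac

Reachable graph of P (6 states):
  p0 = 0 | 0 | b.0 | (a.0 + b.0) + (0 + 0 + (0 + 0) + a.c.0) | =a=> p1, =a=> p2, =b=> p1, =b=> p3
  p1 = 0 | 0 | b.0 | 0 | =b=> p4
  p2 = c.0 | =c=> p5
  p3 = 0 | 0 | 0 | (a.0 + b.0) | =a=> p4, =b=> p4
  p4 = 0 | 0 | 0 | 0 | deadlocked
  p5 = 0 | deadlocked
Reachable graph of Q (5 states):
  q0 = 0 | 0 | b.0 | (a.0 + b.0) + (0 + 0 + (0 + 0) + a.0) | =a=> q1, =a=> q2, =b=> q2, =b=> q3
  q1 = 0 | deadlocked
  q2 = 0 | 0 | b.0 | 0 | =b=> q4
  q3 = 0 | 0 | 0 | (a.0 + b.0) | =a=> q4, =b=> q4
  q4 = 0 | 0 | 0 | 0 | deadlocked
Executing ac from P (initial set {p0}):
  [1] a ⇒ {p1, p2}
  [2] c ⇒ {p5}
  P completes σ.
Executing ac from Q (initial set {q0}):
  [1] a ⇒ {q1, q2}
  [2] c ⇒ ∅  — Q cannot continue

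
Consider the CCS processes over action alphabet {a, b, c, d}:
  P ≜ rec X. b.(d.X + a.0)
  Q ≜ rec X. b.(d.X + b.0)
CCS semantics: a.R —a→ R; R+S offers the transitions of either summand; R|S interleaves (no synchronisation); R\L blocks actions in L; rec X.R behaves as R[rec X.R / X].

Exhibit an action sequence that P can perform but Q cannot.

LTS(P): 3 reachable states
  u0 = rec X. b.(d.X + a.0) has moves -b-> u1
  u1 = d.(rec X. b.(d.X + a.0)) + a.0 has moves -a-> u2, -d-> u0
  u2 = 0 has moves (no moves)
LTS(Q): 3 reachable states
  v0 = rec X. b.(d.X + b.0) has moves -b-> v1
  v1 = d.(rec X. b.(d.X + b.0)) + b.0 has moves -b-> v2, -d-> v0
  v2 = 0 has moves (no moves)
Executing ba from P (initial set {u0}):
  step 1 (b): {u1}
  step 2 (a): {u2}
  P completes σ.
Executing ba from Q (initial set {v0}):
  step 1 (b): {v1}
  step 2 (a): no successor for Q

ba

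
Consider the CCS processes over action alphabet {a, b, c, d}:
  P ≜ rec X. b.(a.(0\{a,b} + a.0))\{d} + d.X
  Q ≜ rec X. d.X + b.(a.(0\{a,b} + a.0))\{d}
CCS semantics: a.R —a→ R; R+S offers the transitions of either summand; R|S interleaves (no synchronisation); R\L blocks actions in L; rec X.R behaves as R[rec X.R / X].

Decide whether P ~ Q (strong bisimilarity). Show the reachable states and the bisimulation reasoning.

LTS(P): 4 reachable states
  s0 = rec X. b.(a.(0\{a,b} + a.0))\{d} + d.X → -b-> s1, -d-> s0
  s1 = (a.(0\{a,b} + a.0))\{d} → -a-> s2
  s2 = (0\{a,b} + a.0)\{d} → -a-> s3
  s3 = 0\{d} → deadlocked
LTS(Q): 4 reachable states
  t0 = rec X. d.X + b.(a.(0\{a,b} + a.0))\{d} → -b-> t1, -d-> t0
  t1 = (a.(0\{a,b} + a.0))\{d} → -a-> t2
  t2 = (0\{a,b} + a.0)\{d} → -a-> t3
  t3 = 0\{d} → deadlocked
Partition-refinement fixed point:
  B0 = {s0, t0}
  B1 = {s1, t1}
  B2 = {s2, t2}
  B3 = {s3, t3}
s0 ∈ B0, t0 ∈ B0 → same block

YES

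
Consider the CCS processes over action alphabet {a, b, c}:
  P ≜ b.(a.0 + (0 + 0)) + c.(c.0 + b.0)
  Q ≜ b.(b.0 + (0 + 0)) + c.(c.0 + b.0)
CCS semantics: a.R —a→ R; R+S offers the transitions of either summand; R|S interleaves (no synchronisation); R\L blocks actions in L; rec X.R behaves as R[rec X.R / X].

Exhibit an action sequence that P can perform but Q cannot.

ba

LTS(P): 4 reachable states
  u0 = b.(a.0 + (0 + 0)) + c.(c.0 + b.0) ⊢ =b=> u1, =c=> u2
  u1 = a.0 + (0 + 0) ⊢ =a=> u3
  u2 = c.0 + b.0 ⊢ =b=> u3, =c=> u3
  u3 = 0 ⊢ (no moves)
LTS(Q): 4 reachable states
  v0 = b.(b.0 + (0 + 0)) + c.(c.0 + b.0) ⊢ =b=> v1, =c=> v2
  v1 = b.0 + (0 + 0) ⊢ =b=> v3
  v2 = c.0 + b.0 ⊢ =b=> v3, =c=> v3
  v3 = 0 ⊢ (no moves)
Executing ba from P (initial set {u0}):
  after b @ step 1: {u1}
  after a @ step 2: {u3}
  P completes σ.
Executing ba from Q (initial set {v0}):
  after b @ step 1: {v1}
  after a @ step 2: ∅ (Q stuck)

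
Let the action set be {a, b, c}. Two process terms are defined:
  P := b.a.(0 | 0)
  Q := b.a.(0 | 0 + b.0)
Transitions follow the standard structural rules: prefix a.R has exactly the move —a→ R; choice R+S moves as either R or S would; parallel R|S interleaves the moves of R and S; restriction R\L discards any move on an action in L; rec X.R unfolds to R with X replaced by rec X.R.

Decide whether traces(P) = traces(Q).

NO — witness ⟨bab⟩

Reachable graph of P (3 states):
  u0 = b.a.(0 | 0) ⊢ ··b··> u1
  u1 = a.(0 | 0) ⊢ ··a··> u2
  u2 = 0 | 0 ⊢ ∅
Reachable graph of Q (4 states):
  v0 = b.a.(0 | 0 + b.0) ⊢ ··b··> v1
  v1 = a.(0 | 0 + b.0) ⊢ ··a··> v2
  v2 = 0 | 0 + b.0 ⊢ ··b··> v3
  v3 = 0 ⊢ ∅
Run σ = ⟨bab⟩ on Q: start {v0}
  after b @ step 1: {v1}
  after a @ step 2: {v2}
  after b @ step 3: {v3}
  — Q admits the full trace.
Run σ = ⟨bab⟩ on P: start {u0}
  after b @ step 1: {u1}
  after a @ step 2: {u2}
  after b @ step 3: ∅ (P stuck)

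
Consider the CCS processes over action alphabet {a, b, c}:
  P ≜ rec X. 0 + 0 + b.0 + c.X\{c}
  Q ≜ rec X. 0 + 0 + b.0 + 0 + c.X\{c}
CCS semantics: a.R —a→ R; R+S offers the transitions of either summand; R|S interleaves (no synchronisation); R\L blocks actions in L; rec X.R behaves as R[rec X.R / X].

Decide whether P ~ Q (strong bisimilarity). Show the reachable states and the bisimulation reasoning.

P ~ Q

LTS(P): 4 reachable states
  m0 = rec X. 0 + 0 + b.0 + c.X\{c} | —b→ m1, —c→ m2
  m1 = 0 | ·
  m2 = (rec X. 0 + 0 + b.0 + c.X\{c})\{c} | —b→ m3
  m3 = 0\{c} | ·
LTS(Q): 4 reachable states
  n0 = rec X. 0 + 0 + b.0 + 0 + c.X\{c} | —b→ n1, —c→ n2
  n1 = 0 | ·
  n2 = (rec X. 0 + 0 + b.0 + 0 + c.X\{c})\{c} | —b→ n3
  n3 = 0\{c} | ·
Partition-refinement fixed point:
  B0 = {m0, n0}
  B1 = {m2, n2}
  B2 = {m1, m3, n1, n3}
m0 ∈ B0, n0 ∈ B0 → same block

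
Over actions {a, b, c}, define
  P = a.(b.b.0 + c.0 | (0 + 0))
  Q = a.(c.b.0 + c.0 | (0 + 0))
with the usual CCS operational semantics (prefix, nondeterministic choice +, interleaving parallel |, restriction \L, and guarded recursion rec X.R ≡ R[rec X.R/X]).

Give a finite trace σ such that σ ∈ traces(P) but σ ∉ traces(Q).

P's transition system — 5 states:
  m0 = a.(b.b.0 + c.0 | (0 + 0)) :: —a→ m1
  m1 = b.b.0 + c.0 | (0 + 0) :: —b→ m2, —c→ m3
  m2 = b.0 :: —b→ m4
  m3 = 0 | (0 + 0) :: stopped
  m4 = 0 :: stopped
Q's transition system — 5 states:
  n0 = a.(c.b.0 + c.0 | (0 + 0)) :: —a→ n1
  n1 = c.b.0 + c.0 | (0 + 0) :: —c→ n2, —c→ n3
  n2 = 0 | (0 + 0) :: stopped
  n3 = b.0 :: —b→ n4
  n4 = 0 :: stopped
Trace ⟨ab⟩ through P, begin at {m0}:
  step 1 (a): {m1}
  step 2 (b): {m2}
  ✓ P
Trace ⟨ab⟩ through Q, begin at {n0}:
  step 1 (a): {n1}
  step 2 (b): ∅ (Q stuck)

ab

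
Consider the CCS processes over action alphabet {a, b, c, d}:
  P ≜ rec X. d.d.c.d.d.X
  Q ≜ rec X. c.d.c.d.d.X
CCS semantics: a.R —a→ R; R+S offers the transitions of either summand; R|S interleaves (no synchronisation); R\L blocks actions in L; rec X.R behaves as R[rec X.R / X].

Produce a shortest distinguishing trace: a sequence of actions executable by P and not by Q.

d

LTS(P): 5 reachable states
  p0 = rec X. d.d.c.d.d.X → -d-> p1
  p1 = d.c.d.d.(rec X. d.d.c.d.d.X) → -d-> p2
  p2 = c.d.d.(rec X. d.d.c.d.d.X) → -c-> p3
  p3 = d.d.(rec X. d.d.c.d.d.X) → -d-> p4
  p4 = d.(rec X. d.d.c.d.d.X) → -d-> p0
LTS(Q): 5 reachable states
  q0 = rec X. c.d.c.d.d.X → -c-> q1
  q1 = d.c.d.d.(rec X. c.d.c.d.d.X) → -d-> q2
  q2 = c.d.d.(rec X. c.d.c.d.d.X) → -c-> q3
  q3 = d.d.(rec X. c.d.c.d.d.X) → -d-> q4
  q4 = d.(rec X. c.d.c.d.d.X) → -d-> q0
Executing d from P (initial set {p0}):
  after d @ step 1: {p1}
  ✓ P
Executing d from Q (initial set {q0}):
  after d @ step 1: ∅ (Q stuck)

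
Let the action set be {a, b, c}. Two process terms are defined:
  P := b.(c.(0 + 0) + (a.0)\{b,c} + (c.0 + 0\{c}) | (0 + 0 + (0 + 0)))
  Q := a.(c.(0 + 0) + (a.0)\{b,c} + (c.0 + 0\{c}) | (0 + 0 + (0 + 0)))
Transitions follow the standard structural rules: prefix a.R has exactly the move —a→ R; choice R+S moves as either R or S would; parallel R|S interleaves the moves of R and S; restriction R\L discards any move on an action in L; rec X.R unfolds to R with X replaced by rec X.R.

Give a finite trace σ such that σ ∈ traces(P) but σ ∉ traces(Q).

b

Reachable graph of P (5 states):
  m0 = b.(c.(0 + 0) + (a.0)\{b,c} + (c.0 + 0\{c}) | (0 + 0 + (0 + 0))) ⊢ =b=> m1
  m1 = c.(0 + 0) + (a.0)\{b,c} + (c.0 + 0\{c}) | (0 + 0 + (0 + 0)) ⊢ =a=> m2, =c=> m3, =c=> m4
  m2 = 0\{b,c} ⊢ ∅
  m3 = 0 + 0 ⊢ ∅
  m4 = 0 | (0 + 0 + (0 + 0)) ⊢ ∅
Reachable graph of Q (5 states):
  n0 = a.(c.(0 + 0) + (a.0)\{b,c} + (c.0 + 0\{c}) | (0 + 0 + (0 + 0))) ⊢ =a=> n1
  n1 = c.(0 + 0) + (a.0)\{b,c} + (c.0 + 0\{c}) | (0 + 0 + (0 + 0)) ⊢ =a=> n2, =c=> n3, =c=> n4
  n2 = 0\{b,c} ⊢ ∅
  n3 = 0 + 0 ⊢ ∅
  n4 = 0 | (0 + 0 + (0 + 0)) ⊢ ∅
Run σ = ⟨b⟩ on P: start {m0}
  [1] b ⇒ {m1}
  — P admits the full trace.
Run σ = ⟨b⟩ on Q: start {n0}
  [1] b ⇒ ∅ (Q stuck)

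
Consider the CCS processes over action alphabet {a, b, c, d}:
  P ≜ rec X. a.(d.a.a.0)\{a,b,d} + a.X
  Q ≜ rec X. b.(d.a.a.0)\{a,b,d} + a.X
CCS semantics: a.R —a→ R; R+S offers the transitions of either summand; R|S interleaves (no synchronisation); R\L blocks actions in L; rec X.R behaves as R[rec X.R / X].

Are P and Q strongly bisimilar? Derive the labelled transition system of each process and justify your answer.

Reachable graph of P (2 states):
  u0 = rec X. a.(d.a.a.0)\{a,b,d} + a.X has moves -a-> u0, -a-> u1
  u1 = (d.a.a.0)\{a,b,d} has moves deadlocked
Reachable graph of Q (2 states):
  v0 = rec X. b.(d.a.a.0)\{a,b,d} + a.X has moves -a-> v0, -b-> v1
  v1 = (d.a.a.0)\{a,b,d} has moves deadlocked
Coarsest stable partition (strong bisimilarity classes):
  B0 = {u0}
  B1 = {u1, v1}
  B2 = {v0}
u0 ∈ B0, v0 ∈ B2 → different blocks

P ≁ Q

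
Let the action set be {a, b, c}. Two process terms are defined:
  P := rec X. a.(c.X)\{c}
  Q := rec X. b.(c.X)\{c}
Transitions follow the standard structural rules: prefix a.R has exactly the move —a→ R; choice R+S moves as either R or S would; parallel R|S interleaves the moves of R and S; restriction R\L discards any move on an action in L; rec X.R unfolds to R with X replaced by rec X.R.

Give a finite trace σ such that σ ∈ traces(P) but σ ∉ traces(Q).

Reachable graph of P (2 states):
  s0 = rec X. a.(c.X)\{c} :: —a→ s1
  s1 = (c.(rec X. a.(c.X)\{c}))\{c} :: stopped
Reachable graph of Q (2 states):
  t0 = rec X. b.(c.X)\{c} :: —b→ t1
  t1 = (c.(rec X. b.(c.X)\{c}))\{c} :: stopped
Executing a from P (initial set {s0}):
  [1] a ⇒ {s1}
  P completes σ.
Executing a from Q (initial set {t0}):
  [1] a ⇒ ∅  — Q cannot continue

a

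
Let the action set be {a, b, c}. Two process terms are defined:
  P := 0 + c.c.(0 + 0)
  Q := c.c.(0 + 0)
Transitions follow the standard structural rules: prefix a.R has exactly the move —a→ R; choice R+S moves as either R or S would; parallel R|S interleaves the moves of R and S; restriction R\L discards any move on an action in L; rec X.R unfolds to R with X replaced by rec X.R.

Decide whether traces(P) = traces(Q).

trace-equivalent

LTS(P): 3 reachable states
  s0 = 0 + c.c.(0 + 0) ⊢ =c=> s1
  s1 = c.(0 + 0) ⊢ =c=> s2
  s2 = 0 + 0 ⊢ ∅
LTS(Q): 3 reachable states
  t0 = c.c.(0 + 0) ⊢ =c=> t1
  t1 = c.(0 + 0) ⊢ =c=> t2
  t2 = 0 + 0 ⊢ ∅
Partition-refinement fixed point:
  B0 = {s0, t0}
  B1 = {s1, t1}
  B2 = {s2, t2}
s0 ∈ B0, t0 ∈ B0 → same block
Bisimilar ⇒ trace-equivalent.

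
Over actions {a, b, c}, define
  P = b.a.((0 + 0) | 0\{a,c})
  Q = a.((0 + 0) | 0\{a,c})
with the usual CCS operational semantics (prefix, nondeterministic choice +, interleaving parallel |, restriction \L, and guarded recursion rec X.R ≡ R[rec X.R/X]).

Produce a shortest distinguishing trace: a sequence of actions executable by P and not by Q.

b

LTS(P): 3 reachable states
  u0 = b.a.((0 + 0) | 0\{a,c}) :: -b-> u1
  u1 = a.((0 + 0) | 0\{a,c}) :: -a-> u2
  u2 = (0 + 0) | 0\{a,c} :: ∅
LTS(Q): 2 reachable states
  v0 = a.((0 + 0) | 0\{a,c}) :: -a-> v1
  v1 = (0 + 0) | 0\{a,c} :: ∅
Executing b from P (initial set {u0}):
  step 1 (b): {u1}
  — P admits the full trace.
Executing b from Q (initial set {v0}):
  step 1 (b): ∅ (Q stuck)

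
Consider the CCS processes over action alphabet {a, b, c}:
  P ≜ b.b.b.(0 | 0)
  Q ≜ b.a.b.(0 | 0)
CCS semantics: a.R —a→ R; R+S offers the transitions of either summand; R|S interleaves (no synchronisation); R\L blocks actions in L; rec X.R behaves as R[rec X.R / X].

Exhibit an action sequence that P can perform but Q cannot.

bb

Reachable graph of P (4 states):
  p0 = b.b.b.(0 | 0) ⊢ ··b··> p1
  p1 = b.b.(0 | 0) ⊢ ··b··> p2
  p2 = b.(0 | 0) ⊢ ··b··> p3
  p3 = 0 | 0 ⊢ deadlocked
Reachable graph of Q (4 states):
  q0 = b.a.b.(0 | 0) ⊢ ··b··> q1
  q1 = a.b.(0 | 0) ⊢ ··a··> q2
  q2 = b.(0 | 0) ⊢ ··b··> q3
  q3 = 0 | 0 ⊢ deadlocked
Trace ⟨bb⟩ through P, begin at {p0}:
  after b @ step 1: {p1}
  after b @ step 2: {p2}
  ✓ P
Trace ⟨bb⟩ through Q, begin at {q0}:
  after b @ step 1: {q1}
  after b @ step 2: ∅  — Q cannot continue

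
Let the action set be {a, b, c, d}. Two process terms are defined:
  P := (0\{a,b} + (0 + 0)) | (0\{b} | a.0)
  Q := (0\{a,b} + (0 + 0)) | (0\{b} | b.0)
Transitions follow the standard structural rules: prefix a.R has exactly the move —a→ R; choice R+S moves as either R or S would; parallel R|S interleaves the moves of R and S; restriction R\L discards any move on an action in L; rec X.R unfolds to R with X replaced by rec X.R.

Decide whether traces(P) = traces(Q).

NO — witness ⟨a⟩

LTS(P): 2 reachable states
  p0 = (0\{a,b} + (0 + 0)) | (0\{b} | a.0) :: --a--▸ p1
  p1 = (0\{a,b} + (0 + 0)) | (0\{b} | 0) :: ∅
LTS(Q): 2 reachable states
  q0 = (0\{a,b} + (0 + 0)) | (0\{b} | b.0) :: --b--▸ q1
  q1 = (0\{a,b} + (0 + 0)) | (0\{b} | 0) :: ∅
Executing a from P (initial set {p0}):
  [1] a ⇒ {p1}
  P completes σ.
Executing a from Q (initial set {q0}):
  [1] a ⇒ ∅ (Q stuck)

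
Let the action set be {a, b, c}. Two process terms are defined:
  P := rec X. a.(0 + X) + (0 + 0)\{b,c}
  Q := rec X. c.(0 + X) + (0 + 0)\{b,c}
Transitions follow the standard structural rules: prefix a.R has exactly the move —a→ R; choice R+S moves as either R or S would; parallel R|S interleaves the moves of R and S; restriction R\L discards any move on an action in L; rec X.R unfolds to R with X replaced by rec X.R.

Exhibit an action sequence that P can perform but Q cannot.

Reachable graph of P (2 states):
  m0 = rec X. a.(0 + X) + (0 + 0)\{b,c} has moves --a--▸ m1
  m1 = 0 + (rec X. a.(0 + X) + (0 + 0)\{b,c}) has moves --a--▸ m1
Reachable graph of Q (2 states):
  n0 = rec X. c.(0 + X) + (0 + 0)\{b,c} has moves --c--▸ n1
  n1 = 0 + (rec X. c.(0 + X) + (0 + 0)\{b,c}) has moves --c--▸ n1
Executing a from P (initial set {m0}):
  after a @ step 1: {m1}
  — P admits the full trace.
Executing a from Q (initial set {n0}):
  after a @ step 1: ∅ (Q stuck)

a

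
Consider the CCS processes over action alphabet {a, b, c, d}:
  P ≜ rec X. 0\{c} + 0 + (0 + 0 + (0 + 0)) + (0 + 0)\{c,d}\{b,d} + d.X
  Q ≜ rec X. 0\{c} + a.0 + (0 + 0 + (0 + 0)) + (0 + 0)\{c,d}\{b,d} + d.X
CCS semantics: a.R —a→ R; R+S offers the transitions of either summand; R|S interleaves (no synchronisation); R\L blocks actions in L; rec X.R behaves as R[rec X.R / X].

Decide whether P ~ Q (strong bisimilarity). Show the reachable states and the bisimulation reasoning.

P ≁ Q

P's transition system — 1 states:
  u0 = rec X. 0\{c} + 0 + (0 + 0 + (0 + 0)) + (0 + 0)\{c,d}\{b,d} + d.X has moves —d→ u0
Q's transition system — 2 states:
  v0 = rec X. 0\{c} + a.0 + (0 + 0 + (0 + 0)) + (0 + 0)\{c,d}\{b,d} + d.X has moves —a→ v1, —d→ v0
  v1 = 0 has moves (no moves)
Bisimilarity quotient blocks:
  B0 = {u0}
  B1 = {v0}
  B2 = {v1}
u0 ∈ B0, v0 ∈ B1 → different blocks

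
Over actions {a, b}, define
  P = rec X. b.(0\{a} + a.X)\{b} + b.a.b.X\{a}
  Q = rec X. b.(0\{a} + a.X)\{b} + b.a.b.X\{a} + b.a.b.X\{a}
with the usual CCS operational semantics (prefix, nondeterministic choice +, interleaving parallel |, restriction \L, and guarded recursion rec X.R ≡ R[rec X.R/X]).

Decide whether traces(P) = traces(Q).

P's transition system — 8 states:
  s0 = rec X. b.(0\{a} + a.X)\{b} + b.a.b.X\{a} :: -b-> s1, -b-> s2
  s1 = (0\{a} + a.(rec X. b.(0\{a} + a.X)\{b} + b.a.b.X\{a}))\{b} :: -a-> s3
  s2 = a.b.(rec X. b.(0\{a} + a.X)\{b} + b.a.b.X\{a})\{a} :: -a-> s4
  s3 = (rec X. b.(0\{a} + a.X)\{b} + b.a.b.X\{a})\{b} :: (no moves)
  s4 = b.(rec X. b.(0\{a} + a.X)\{b} + b.a.b.X\{a})\{a} :: -b-> s5
  s5 = (rec X. b.(0\{a} + a.X)\{b} + b.a.b.X\{a})\{a} :: -b-> s6, -b-> s7
  s6 = (0\{a} + a.(rec X. b.(0\{a} + a.X)\{b} + b.a.b.X\{a}))\{b}\{a} :: (no moves)
  s7 = (a.b.(rec X. b.(0\{a} + a.X)\{b} + b.a.b.X\{a})\{a})\{a} :: (no moves)
Q's transition system — 8 states:
  t0 = rec X. b.(0\{a} + a.X)\{b} + b.a.b.X\{a} + b.a.b.X\{a} :: -b-> t1, -b-> t2
  t1 = (0\{a} + a.(rec X. b.(0\{a} + a.X)\{b} + b.a.b.X\{a} + b.a.b.X\{a}))\{b} :: -a-> t3
  t2 = a.b.(rec X. b.(0\{a} + a.X)\{b} + b.a.b.X\{a} + b.a.b.X\{a})\{a} :: -a-> t4
  t3 = (rec X. b.(0\{a} + a.X)\{b} + b.a.b.X\{a} + b.a.b.X\{a})\{b} :: (no moves)
  t4 = b.(rec X. b.(0\{a} + a.X)\{b} + b.a.b.X\{a} + b.a.b.X\{a})\{a} :: -b-> t5
  t5 = (rec X. b.(0\{a} + a.X)\{b} + b.a.b.X\{a} + b.a.b.X\{a})\{a} :: -b-> t6, -b-> t7
  t6 = (0\{a} + a.(rec X. b.(0\{a} + a.X)\{b} + b.a.b.X\{a} + b.a.b.X\{a}))\{b}\{a} :: (no moves)
  t7 = (a.b.(rec X. b.(0\{a} + a.X)\{b} + b.a.b.X\{a} + b.a.b.X\{a})\{a})\{a} :: (no moves)
Coarsest stable partition (strong bisimilarity classes):
  B0 = {s0, t0}
  B1 = {s1, t1}
  B2 = {s3, s6, s7, t3, t6, t7}
  B3 = {s2, t2}
  B4 = {s4, t4}
  B5 = {s5, t5}
s0 ∈ B0, t0 ∈ B0 → same block
Bisimilar ⇒ trace-equivalent.

YES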